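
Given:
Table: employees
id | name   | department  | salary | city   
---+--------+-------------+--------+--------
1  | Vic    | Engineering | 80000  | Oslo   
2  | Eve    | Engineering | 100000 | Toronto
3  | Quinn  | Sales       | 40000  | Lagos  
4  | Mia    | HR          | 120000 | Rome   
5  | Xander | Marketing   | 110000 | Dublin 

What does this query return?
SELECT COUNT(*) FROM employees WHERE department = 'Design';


Counting rows where department = 'Design'


0


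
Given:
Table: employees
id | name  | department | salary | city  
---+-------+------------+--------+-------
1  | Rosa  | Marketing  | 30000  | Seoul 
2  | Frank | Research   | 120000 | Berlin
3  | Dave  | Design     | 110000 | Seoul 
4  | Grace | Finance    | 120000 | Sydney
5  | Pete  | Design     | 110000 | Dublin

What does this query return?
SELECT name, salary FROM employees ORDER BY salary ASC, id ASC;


Sorting by salary ASC, then id ASC for ties

5 rows:
Rosa, 30000
Dave, 110000
Pete, 110000
Frank, 120000
Grace, 120000


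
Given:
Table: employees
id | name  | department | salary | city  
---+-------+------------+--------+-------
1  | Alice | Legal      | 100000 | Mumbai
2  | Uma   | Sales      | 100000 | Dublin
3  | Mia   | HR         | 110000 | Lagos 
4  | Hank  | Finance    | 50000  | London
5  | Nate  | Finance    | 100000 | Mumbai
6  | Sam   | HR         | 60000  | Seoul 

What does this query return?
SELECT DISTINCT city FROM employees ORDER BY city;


All 'city' values (row order): Mumbai, Dublin, Lagos, London, Mumbai, Seoul
Removing duplicates leaves 5 unique value(s).

5 values:
Dublin
Lagos
London
Mumbai
Seoul


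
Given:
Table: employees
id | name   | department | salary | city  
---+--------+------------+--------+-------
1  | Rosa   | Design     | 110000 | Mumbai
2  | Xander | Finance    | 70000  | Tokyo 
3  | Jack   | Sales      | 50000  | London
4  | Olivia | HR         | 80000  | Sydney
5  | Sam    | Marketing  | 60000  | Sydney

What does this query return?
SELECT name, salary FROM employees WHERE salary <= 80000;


Filtering: salary <= 80000
Matching: 4 rows

4 rows:
Xander, 70000
Jack, 50000
Olivia, 80000
Sam, 60000


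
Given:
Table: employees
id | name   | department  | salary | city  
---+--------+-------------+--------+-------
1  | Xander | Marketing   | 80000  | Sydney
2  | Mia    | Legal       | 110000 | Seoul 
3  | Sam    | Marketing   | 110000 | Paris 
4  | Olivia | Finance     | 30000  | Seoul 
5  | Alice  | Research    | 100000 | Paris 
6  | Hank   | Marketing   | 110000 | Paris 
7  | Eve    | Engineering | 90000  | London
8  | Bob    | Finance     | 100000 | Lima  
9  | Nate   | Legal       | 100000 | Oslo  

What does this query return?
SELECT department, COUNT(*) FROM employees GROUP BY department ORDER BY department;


Assigning each row to its department group:
  Xander -> Marketing
  Mia -> Legal
  Sam -> Marketing
  Olivia -> Finance
  Alice -> Research
  Hank -> Marketing
  Eve -> Engineering
  Bob -> Finance
  Nate -> Legal


5 groups:
Engineering, 1
Finance, 2
Legal, 2
Marketing, 3
Research, 1


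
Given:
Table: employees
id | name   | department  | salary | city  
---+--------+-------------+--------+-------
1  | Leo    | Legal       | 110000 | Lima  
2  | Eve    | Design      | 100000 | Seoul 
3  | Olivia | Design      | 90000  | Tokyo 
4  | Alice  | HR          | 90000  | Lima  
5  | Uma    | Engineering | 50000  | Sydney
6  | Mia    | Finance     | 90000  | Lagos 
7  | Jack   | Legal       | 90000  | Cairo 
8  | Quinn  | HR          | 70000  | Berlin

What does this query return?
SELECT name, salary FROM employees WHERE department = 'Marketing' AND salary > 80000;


Filtering: department = 'Marketing' AND salary > 80000
Matching: 0 rows

Empty result set (0 rows)


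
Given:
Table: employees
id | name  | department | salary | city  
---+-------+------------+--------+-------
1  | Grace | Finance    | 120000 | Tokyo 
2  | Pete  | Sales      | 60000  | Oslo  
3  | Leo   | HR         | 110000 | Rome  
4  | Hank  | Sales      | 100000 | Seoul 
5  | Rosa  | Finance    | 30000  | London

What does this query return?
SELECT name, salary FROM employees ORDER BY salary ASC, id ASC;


Sorting by salary ASC, then id ASC for ties

5 rows:
Rosa, 30000
Pete, 60000
Hank, 100000
Leo, 110000
Grace, 120000


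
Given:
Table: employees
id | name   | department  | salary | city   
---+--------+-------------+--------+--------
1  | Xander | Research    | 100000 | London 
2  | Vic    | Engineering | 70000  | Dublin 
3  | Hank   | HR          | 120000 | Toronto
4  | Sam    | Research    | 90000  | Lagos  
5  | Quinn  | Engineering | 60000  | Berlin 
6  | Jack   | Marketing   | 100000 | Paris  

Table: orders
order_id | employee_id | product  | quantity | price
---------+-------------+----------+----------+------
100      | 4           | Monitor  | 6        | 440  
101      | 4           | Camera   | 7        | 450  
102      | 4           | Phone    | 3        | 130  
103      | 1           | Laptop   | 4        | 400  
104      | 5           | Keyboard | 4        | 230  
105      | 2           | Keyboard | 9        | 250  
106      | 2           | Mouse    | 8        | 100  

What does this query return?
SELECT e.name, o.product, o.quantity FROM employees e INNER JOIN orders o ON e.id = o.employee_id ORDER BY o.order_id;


Joining employees.id = orders.employee_id:
  employee Sam (id=4) -> order Monitor
  employee Sam (id=4) -> order Camera
  employee Sam (id=4) -> order Phone
  employee Xander (id=1) -> order Laptop
  employee Quinn (id=5) -> order Keyboard
  employee Vic (id=2) -> order Keyboard
  employee Vic (id=2) -> order Mouse


7 rows:
Sam, Monitor, 6
Sam, Camera, 7
Sam, Phone, 3
Xander, Laptop, 4
Quinn, Keyboard, 4
Vic, Keyboard, 9
Vic, Mouse, 8


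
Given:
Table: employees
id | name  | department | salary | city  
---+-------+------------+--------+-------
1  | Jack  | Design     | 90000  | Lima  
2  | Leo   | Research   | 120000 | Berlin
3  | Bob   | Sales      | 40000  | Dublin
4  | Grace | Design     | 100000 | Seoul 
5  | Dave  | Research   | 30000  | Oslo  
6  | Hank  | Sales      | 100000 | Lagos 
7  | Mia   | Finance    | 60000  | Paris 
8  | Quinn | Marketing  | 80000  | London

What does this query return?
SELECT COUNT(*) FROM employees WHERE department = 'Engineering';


Counting rows where department = 'Engineering'


0


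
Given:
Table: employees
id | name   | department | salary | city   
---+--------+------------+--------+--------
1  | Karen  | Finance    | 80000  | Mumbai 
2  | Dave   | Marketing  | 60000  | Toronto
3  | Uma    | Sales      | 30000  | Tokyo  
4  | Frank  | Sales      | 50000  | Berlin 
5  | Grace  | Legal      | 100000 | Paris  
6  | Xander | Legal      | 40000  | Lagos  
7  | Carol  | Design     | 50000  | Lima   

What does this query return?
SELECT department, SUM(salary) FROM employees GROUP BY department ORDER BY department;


Summing salary within each department:
  Design: 50000 = 50000
  Finance: 80000 = 80000
  Legal: 100000 + 40000 = 140000
  Marketing: 60000 = 60000
  Sales: 30000 + 50000 = 80000


5 groups:
Design, 50000
Finance, 80000
Legal, 140000
Marketing, 60000
Sales, 80000


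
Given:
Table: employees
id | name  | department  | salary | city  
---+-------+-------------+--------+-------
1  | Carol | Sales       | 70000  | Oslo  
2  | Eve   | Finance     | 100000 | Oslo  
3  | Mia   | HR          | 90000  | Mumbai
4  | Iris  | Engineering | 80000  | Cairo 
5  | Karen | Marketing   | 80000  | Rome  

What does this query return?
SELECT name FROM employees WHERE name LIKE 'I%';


LIKE 'I%' matches names starting with 'I'
Matching: 1

1 rows:
Iris


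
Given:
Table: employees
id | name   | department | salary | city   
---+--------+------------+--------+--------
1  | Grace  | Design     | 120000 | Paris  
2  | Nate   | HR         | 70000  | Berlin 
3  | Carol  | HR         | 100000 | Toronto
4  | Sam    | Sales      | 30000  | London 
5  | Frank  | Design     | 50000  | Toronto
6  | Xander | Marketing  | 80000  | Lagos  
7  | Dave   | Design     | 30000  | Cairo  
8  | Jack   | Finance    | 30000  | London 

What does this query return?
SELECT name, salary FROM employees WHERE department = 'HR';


Filtering: department = 'HR'
Matching rows: 2

2 rows:
Nate, 70000
Carol, 100000


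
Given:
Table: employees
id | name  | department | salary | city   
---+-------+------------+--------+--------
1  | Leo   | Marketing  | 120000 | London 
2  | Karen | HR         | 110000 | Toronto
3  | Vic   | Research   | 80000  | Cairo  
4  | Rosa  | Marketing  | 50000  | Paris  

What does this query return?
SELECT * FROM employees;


SELECT * returns all 4 rows with all columns

4 rows:
1, Leo, Marketing, 120000, London
2, Karen, HR, 110000, Toronto
3, Vic, Research, 80000, Cairo
4, Rosa, Marketing, 50000, Paris


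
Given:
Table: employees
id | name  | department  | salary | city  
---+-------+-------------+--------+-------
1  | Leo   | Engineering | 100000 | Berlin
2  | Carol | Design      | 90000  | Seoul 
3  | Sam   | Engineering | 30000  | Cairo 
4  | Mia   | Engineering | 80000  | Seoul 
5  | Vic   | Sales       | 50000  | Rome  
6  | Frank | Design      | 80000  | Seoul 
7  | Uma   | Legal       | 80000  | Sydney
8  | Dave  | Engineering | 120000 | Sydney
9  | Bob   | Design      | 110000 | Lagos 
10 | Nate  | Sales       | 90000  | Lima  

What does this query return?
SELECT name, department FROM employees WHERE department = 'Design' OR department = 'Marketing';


Filtering: department = 'Design' OR 'Marketing'
Matching: 3 rows

3 rows:
Carol, Design
Frank, Design
Bob, Design


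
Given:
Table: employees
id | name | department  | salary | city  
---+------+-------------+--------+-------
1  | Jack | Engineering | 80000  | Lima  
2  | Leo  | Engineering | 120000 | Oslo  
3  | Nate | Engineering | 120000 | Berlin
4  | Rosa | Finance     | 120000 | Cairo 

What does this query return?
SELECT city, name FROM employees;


Projecting columns: city, name

4 rows:
Lima, Jack
Oslo, Leo
Berlin, Nate
Cairo, Rosa


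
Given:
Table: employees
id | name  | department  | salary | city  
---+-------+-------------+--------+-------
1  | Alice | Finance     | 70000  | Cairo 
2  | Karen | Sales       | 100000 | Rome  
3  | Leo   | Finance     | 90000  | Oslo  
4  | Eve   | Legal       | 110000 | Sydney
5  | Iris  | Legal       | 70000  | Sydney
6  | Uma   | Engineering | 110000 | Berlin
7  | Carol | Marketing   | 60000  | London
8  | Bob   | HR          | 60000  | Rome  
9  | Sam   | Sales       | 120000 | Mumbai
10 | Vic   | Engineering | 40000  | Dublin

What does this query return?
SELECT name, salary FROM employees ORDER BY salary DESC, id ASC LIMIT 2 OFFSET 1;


Sort by salary DESC (id ASC tiebreak), then skip 1 and take 2
Rows 2 through 3

2 rows:
Eve, 110000
Uma, 110000


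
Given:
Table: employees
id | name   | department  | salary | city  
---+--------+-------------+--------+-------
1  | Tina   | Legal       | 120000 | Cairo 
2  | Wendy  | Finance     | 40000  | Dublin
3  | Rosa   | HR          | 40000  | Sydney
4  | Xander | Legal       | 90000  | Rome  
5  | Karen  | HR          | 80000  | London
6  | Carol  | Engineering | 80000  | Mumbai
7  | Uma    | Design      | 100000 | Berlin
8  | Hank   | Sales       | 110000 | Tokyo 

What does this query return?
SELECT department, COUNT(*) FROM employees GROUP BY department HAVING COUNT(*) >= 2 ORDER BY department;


Groups with count >= 2:
  HR: 2 -> PASS
  Legal: 2 -> PASS
  Design: 1 -> filtered out
  Engineering: 1 -> filtered out
  Finance: 1 -> filtered out
  Sales: 1 -> filtered out


2 groups:
HR, 2
Legal, 2


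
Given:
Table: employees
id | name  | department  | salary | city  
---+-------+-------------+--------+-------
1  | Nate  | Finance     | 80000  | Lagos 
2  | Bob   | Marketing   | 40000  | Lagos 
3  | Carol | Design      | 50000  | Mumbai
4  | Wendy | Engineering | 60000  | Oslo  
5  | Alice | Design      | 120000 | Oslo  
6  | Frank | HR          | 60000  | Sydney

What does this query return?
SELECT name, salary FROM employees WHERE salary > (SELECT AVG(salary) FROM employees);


Subquery: AVG(salary) = 68333.33
Filtering: salary > 68333.33
  Nate (80000) -> MATCH
  Alice (120000) -> MATCH


2 rows:
Nate, 80000
Alice, 120000


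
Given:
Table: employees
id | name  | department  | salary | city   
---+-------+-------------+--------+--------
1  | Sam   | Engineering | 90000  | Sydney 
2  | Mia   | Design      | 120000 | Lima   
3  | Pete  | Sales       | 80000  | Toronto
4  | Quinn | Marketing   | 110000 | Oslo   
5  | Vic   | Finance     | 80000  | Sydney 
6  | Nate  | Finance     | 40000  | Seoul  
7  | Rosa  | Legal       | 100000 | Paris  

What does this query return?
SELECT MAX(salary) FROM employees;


Salaries: 90000, 120000, 80000, 110000, 80000, 40000, 100000
MAX = 120000

120000


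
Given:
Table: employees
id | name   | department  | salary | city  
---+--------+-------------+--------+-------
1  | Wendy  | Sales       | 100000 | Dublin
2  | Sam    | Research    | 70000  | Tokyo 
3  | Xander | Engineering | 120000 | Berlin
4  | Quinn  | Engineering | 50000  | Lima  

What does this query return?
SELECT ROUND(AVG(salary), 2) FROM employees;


SUM(salary) = 340000
COUNT = 4
ROUND(AVG, 2) = ROUND(340000 / 4, 2) = 85000.0

85000.0


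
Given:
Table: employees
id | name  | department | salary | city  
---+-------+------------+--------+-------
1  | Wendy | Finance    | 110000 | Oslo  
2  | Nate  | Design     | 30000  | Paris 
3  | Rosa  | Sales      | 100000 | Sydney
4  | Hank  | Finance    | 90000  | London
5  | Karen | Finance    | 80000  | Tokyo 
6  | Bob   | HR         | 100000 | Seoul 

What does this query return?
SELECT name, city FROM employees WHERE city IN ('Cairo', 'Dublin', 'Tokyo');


Filtering: city IN ('Cairo', 'Dublin', 'Tokyo')
Matching: 1 rows

1 rows:
Karen, Tokyo


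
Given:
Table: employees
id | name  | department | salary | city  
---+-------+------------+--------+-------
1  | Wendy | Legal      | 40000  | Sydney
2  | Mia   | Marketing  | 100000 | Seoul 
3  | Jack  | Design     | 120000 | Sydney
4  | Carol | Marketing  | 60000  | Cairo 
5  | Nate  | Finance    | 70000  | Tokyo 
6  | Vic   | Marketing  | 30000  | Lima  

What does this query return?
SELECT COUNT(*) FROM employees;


COUNT(*) counts all rows

6


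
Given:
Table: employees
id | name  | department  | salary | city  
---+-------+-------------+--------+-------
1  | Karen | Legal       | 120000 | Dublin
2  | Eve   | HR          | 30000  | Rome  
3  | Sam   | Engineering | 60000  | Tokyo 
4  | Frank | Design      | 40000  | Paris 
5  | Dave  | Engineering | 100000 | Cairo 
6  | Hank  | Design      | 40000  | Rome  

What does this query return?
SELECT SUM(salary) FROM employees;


SUM(salary) = 120000 + 30000 + 60000 + 40000 + 100000 + 40000 = 390000

390000


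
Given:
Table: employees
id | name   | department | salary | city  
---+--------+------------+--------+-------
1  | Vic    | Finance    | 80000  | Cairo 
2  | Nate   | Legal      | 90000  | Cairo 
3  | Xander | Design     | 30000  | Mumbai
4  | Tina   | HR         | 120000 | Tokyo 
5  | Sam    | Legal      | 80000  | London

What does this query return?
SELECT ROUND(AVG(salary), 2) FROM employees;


SUM(salary) = 400000
COUNT = 5
ROUND(AVG, 2) = ROUND(400000 / 5, 2) = 80000.0

80000.0


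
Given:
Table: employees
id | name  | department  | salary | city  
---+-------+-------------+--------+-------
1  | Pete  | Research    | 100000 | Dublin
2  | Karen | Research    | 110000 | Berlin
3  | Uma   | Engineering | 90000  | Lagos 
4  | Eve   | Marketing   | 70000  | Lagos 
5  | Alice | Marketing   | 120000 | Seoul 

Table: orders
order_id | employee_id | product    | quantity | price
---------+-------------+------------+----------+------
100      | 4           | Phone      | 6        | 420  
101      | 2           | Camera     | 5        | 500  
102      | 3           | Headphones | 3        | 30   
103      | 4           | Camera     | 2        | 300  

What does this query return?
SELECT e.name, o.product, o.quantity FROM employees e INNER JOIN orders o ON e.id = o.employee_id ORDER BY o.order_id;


Joining employees.id = orders.employee_id:
  employee Eve (id=4) -> order Phone
  employee Karen (id=2) -> order Camera
  employee Uma (id=3) -> order Headphones
  employee Eve (id=4) -> order Camera


4 rows:
Eve, Phone, 6
Karen, Camera, 5
Uma, Headphones, 3
Eve, Camera, 2


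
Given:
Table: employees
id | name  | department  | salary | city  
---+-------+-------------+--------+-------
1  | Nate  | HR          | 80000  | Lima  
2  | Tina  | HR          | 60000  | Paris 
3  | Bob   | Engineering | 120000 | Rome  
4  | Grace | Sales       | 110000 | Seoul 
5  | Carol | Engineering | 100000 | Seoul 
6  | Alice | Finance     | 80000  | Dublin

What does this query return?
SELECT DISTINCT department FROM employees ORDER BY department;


All 'department' values (row order): HR, HR, Engineering, Sales, Engineering, Finance
Removing duplicates leaves 4 unique value(s).

4 values:
Engineering
Finance
HR
Sales


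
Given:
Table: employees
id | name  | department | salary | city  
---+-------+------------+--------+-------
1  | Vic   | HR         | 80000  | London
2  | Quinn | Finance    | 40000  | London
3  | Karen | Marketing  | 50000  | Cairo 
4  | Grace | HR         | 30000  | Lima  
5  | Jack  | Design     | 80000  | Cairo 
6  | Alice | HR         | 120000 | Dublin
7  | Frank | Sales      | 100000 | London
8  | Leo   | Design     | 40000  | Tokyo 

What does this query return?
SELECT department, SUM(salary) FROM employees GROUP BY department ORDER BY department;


Summing salary within each department:
  Design: 80000 + 40000 = 120000
  Finance: 40000 = 40000
  HR: 80000 + 30000 + 120000 = 230000
  Marketing: 50000 = 50000
  Sales: 100000 = 100000


5 groups:
Design, 120000
Finance, 40000
HR, 230000
Marketing, 50000
Sales, 100000


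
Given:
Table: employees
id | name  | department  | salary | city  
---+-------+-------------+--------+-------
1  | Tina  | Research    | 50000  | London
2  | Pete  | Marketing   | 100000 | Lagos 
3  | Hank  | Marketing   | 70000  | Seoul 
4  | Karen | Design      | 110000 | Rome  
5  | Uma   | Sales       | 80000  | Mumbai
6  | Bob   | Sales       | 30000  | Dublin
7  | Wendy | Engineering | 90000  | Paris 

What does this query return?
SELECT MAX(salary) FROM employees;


Salaries: 50000, 100000, 70000, 110000, 80000, 30000, 90000
MAX = 110000

110000


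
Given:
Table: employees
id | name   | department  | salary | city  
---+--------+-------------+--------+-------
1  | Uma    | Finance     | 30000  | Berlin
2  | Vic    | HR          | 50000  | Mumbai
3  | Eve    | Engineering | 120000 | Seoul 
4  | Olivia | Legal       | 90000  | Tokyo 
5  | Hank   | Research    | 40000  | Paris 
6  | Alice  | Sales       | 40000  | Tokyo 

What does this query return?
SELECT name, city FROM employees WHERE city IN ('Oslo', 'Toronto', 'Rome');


Filtering: city IN ('Oslo', 'Toronto', 'Rome')
Matching: 0 rows

Empty result set (0 rows)


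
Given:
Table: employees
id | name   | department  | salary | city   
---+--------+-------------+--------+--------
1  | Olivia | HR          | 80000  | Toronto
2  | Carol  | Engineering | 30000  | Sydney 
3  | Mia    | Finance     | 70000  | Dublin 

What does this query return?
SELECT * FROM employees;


SELECT * returns all 3 rows with all columns

3 rows:
1, Olivia, HR, 80000, Toronto
2, Carol, Engineering, 30000, Sydney
3, Mia, Finance, 70000, Dublin


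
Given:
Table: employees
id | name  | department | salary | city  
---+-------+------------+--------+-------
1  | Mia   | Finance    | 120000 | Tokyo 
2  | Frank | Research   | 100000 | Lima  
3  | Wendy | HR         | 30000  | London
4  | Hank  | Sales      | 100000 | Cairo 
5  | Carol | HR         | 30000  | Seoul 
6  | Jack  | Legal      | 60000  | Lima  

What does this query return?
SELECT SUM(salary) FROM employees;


SUM(salary) = 120000 + 100000 + 30000 + 100000 + 30000 + 60000 = 440000

440000


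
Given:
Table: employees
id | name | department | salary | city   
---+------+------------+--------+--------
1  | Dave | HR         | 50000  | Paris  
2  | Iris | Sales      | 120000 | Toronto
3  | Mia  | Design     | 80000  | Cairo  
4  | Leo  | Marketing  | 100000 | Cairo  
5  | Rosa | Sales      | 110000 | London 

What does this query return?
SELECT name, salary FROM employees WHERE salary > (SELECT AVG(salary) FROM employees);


Subquery: AVG(salary) = 92000.0
Filtering: salary > 92000.0
  Iris (120000) -> MATCH
  Leo (100000) -> MATCH
  Rosa (110000) -> MATCH


3 rows:
Iris, 120000
Leo, 100000
Rosa, 110000


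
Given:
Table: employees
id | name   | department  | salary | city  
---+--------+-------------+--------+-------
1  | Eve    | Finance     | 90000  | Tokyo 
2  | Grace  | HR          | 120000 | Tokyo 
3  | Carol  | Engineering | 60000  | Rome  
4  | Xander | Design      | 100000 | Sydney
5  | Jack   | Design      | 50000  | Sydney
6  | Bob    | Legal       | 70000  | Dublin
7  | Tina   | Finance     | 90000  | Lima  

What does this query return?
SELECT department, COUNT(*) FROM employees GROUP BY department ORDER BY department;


Assigning each row to its department group:
  Eve -> Finance
  Grace -> HR
  Carol -> Engineering
  Xander -> Design
  Jack -> Design
  Bob -> Legal
  Tina -> Finance


5 groups:
Design, 2
Engineering, 1
Finance, 2
HR, 1
Legal, 1


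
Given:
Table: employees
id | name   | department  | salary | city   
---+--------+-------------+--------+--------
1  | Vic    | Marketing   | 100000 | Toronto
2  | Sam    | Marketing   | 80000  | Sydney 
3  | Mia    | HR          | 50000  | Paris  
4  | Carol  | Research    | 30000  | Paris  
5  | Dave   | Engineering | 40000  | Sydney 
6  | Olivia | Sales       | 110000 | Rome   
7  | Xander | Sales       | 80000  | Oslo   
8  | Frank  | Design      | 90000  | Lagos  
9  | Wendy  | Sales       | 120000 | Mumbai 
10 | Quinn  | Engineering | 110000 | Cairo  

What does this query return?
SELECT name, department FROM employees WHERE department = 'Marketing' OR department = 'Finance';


Filtering: department = 'Marketing' OR 'Finance'
Matching: 2 rows

2 rows:
Vic, Marketing
Sam, Marketing


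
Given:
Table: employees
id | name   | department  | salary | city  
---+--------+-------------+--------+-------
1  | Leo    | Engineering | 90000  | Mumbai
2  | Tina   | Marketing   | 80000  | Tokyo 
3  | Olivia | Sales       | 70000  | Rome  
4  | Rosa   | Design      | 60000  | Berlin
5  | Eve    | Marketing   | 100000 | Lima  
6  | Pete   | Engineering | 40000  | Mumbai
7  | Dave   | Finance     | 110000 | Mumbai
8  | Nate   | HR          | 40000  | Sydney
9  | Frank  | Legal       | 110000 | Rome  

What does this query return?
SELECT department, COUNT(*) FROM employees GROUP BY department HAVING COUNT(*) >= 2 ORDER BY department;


Groups with count >= 2:
  Engineering: 2 -> PASS
  Marketing: 2 -> PASS
  Design: 1 -> filtered out
  Finance: 1 -> filtered out
  HR: 1 -> filtered out
  Legal: 1 -> filtered out
  Sales: 1 -> filtered out


2 groups:
Engineering, 2
Marketing, 2


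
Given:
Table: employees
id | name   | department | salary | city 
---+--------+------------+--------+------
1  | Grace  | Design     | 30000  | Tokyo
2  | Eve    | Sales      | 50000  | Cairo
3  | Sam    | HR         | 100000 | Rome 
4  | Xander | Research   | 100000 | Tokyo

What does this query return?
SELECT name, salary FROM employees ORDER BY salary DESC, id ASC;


Sorting by salary DESC, then id ASC for ties

4 rows:
Sam, 100000
Xander, 100000
Eve, 50000
Grace, 30000


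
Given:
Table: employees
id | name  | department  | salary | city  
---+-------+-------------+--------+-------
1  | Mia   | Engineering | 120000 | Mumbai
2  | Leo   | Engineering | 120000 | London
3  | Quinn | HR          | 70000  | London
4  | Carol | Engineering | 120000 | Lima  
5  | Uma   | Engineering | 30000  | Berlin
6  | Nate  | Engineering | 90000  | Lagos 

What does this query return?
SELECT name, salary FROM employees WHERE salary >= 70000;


Filtering: salary >= 70000
Matching: 5 rows

5 rows:
Mia, 120000
Leo, 120000
Quinn, 70000
Carol, 120000
Nate, 90000


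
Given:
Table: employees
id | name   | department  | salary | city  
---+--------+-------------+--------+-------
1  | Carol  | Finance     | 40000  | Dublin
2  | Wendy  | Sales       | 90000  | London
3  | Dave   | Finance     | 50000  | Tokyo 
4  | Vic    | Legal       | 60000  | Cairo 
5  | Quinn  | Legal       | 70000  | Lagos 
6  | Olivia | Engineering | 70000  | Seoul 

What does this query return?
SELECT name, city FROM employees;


Projecting columns: name, city

6 rows:
Carol, Dublin
Wendy, London
Dave, Tokyo
Vic, Cairo
Quinn, Lagos
Olivia, Seoul


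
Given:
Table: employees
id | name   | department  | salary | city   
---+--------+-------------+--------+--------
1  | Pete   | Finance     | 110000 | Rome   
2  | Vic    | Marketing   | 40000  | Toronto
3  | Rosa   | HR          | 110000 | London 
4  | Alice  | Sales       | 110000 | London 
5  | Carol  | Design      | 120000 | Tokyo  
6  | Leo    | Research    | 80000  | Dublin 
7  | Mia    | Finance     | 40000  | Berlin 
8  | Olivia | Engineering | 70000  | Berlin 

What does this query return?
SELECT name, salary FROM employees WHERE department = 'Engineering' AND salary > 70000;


Filtering: department = 'Engineering' AND salary > 70000
Matching: 0 rows

Empty result set (0 rows)


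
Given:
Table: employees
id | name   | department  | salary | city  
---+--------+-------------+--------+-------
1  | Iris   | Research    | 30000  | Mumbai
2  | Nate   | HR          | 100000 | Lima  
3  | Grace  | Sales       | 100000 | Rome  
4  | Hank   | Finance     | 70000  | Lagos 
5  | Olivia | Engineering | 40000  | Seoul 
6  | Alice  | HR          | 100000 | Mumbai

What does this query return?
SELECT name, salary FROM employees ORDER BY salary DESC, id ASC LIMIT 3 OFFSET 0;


Sort by salary DESC (id ASC tiebreak), then skip 0 and take 3
Rows 1 through 3

3 rows:
Nate, 100000
Grace, 100000
Alice, 100000


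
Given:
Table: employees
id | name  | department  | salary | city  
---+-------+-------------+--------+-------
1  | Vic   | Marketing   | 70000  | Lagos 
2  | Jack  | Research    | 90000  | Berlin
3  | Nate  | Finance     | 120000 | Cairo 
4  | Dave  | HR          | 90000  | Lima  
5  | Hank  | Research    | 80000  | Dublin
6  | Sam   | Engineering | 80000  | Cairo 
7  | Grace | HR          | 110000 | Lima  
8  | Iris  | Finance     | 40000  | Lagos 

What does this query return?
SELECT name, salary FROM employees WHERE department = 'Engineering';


Filtering: department = 'Engineering'
Matching rows: 1

1 rows:
Sam, 80000


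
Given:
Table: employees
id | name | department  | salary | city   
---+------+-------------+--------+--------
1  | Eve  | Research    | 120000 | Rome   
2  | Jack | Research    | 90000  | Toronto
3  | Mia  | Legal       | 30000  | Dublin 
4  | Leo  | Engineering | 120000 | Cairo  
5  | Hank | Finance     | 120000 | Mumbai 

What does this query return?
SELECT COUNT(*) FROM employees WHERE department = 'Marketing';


Counting rows where department = 'Marketing'


0


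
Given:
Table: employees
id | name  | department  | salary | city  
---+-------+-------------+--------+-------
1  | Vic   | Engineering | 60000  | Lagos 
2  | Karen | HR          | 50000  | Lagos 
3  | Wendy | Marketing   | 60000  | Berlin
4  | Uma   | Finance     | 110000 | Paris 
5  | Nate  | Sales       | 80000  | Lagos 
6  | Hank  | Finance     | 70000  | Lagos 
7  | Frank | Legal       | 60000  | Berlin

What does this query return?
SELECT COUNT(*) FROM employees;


COUNT(*) counts all rows

7


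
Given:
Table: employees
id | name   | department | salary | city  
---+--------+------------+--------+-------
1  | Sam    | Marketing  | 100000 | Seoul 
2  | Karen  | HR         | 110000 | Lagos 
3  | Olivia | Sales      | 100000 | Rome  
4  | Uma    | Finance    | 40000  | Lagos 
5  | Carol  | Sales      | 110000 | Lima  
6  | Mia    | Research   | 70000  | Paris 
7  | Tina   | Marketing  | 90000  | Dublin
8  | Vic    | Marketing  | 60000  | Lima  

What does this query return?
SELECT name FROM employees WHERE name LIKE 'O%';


LIKE 'O%' matches names starting with 'O'
Matching: 1

1 rows:
Olivia


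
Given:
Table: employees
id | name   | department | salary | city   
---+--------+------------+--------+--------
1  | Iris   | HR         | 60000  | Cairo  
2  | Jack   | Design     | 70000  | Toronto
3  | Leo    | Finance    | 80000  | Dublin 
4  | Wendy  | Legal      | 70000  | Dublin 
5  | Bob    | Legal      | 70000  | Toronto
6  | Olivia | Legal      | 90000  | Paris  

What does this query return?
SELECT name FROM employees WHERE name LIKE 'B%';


LIKE 'B%' matches names starting with 'B'
Matching: 1

1 rows:
Bob


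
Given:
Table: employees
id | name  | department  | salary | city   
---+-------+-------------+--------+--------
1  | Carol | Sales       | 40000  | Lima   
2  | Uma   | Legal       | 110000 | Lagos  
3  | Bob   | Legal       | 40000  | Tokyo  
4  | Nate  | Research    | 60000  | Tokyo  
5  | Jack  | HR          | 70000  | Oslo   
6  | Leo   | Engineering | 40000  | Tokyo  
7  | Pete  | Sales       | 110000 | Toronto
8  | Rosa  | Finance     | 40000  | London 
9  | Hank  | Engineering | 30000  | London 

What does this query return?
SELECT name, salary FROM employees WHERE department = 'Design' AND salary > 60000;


Filtering: department = 'Design' AND salary > 60000
Matching: 0 rows

Empty result set (0 rows)


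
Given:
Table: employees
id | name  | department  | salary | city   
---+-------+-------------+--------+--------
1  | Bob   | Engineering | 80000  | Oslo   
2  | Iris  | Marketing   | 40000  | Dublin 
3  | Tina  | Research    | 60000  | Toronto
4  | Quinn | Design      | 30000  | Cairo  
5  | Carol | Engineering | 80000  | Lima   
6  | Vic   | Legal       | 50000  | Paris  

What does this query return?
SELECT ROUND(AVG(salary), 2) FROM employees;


SUM(salary) = 340000
COUNT = 6
ROUND(AVG, 2) = ROUND(340000 / 6, 2) = 56666.67

56666.67


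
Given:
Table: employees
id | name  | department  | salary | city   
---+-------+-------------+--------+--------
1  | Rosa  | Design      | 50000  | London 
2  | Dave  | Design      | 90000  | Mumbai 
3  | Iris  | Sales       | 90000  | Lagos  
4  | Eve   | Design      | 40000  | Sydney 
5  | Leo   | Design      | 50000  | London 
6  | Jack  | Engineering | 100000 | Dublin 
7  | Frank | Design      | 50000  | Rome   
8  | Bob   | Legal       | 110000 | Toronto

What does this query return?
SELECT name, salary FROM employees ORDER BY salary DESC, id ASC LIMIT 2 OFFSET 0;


Sort by salary DESC (id ASC tiebreak), then skip 0 and take 2
Rows 1 through 2

2 rows:
Bob, 110000
Jack, 100000


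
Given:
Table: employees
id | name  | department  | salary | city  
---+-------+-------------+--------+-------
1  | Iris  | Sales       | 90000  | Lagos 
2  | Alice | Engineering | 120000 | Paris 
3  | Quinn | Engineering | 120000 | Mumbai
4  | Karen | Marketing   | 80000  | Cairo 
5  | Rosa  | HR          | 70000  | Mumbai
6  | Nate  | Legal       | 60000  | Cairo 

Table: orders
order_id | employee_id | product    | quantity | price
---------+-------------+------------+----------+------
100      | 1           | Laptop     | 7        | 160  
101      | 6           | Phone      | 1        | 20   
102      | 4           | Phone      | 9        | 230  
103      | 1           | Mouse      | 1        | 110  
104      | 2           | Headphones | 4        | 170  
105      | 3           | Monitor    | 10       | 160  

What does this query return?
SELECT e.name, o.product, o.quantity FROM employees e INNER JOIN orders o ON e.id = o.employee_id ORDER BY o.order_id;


Joining employees.id = orders.employee_id:
  employee Iris (id=1) -> order Laptop
  employee Nate (id=6) -> order Phone
  employee Karen (id=4) -> order Phone
  employee Iris (id=1) -> order Mouse
  employee Alice (id=2) -> order Headphones
  employee Quinn (id=3) -> order Monitor


6 rows:
Iris, Laptop, 7
Nate, Phone, 1
Karen, Phone, 9
Iris, Mouse, 1
Alice, Headphones, 4
Quinn, Monitor, 10


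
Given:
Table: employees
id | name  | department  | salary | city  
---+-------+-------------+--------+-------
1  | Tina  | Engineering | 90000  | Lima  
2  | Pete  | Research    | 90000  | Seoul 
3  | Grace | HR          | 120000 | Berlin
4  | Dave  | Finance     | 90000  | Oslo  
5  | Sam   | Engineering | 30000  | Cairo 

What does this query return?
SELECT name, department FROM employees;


Projecting columns: name, department

5 rows:
Tina, Engineering
Pete, Research
Grace, HR
Dave, Finance
Sam, Engineering


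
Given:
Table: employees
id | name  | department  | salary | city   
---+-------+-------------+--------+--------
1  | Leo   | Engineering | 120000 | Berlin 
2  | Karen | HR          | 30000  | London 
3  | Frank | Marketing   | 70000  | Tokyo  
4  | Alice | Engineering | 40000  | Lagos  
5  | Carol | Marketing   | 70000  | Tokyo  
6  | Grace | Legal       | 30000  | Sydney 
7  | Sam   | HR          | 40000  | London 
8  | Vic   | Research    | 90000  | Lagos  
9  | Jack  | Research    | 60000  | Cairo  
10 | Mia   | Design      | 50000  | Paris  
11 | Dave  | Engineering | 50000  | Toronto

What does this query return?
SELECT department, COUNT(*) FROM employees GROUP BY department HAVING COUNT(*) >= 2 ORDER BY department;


Groups with count >= 2:
  Engineering: 3 -> PASS
  HR: 2 -> PASS
  Marketing: 2 -> PASS
  Research: 2 -> PASS
  Design: 1 -> filtered out
  Legal: 1 -> filtered out


4 groups:
Engineering, 3
HR, 2
Marketing, 2
Research, 2


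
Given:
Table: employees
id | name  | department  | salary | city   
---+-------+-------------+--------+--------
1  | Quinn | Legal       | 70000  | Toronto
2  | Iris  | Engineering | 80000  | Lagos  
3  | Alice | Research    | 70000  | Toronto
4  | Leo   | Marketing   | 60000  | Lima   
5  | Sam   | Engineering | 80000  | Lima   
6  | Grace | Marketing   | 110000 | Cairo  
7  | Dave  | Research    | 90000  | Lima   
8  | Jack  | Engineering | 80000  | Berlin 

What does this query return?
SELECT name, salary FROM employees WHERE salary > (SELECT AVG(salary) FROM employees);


Subquery: AVG(salary) = 80000.0
Filtering: salary > 80000.0
  Grace (110000) -> MATCH
  Dave (90000) -> MATCH


2 rows:
Grace, 110000
Dave, 90000


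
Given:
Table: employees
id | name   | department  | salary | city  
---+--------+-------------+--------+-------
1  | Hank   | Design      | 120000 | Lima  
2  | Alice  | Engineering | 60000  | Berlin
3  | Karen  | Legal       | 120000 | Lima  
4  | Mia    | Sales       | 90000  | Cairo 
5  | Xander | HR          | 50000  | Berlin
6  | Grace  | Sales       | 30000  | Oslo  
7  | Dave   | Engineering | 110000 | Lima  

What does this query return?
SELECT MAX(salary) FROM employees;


Salaries: 120000, 60000, 120000, 90000, 50000, 30000, 110000
MAX = 120000

120000


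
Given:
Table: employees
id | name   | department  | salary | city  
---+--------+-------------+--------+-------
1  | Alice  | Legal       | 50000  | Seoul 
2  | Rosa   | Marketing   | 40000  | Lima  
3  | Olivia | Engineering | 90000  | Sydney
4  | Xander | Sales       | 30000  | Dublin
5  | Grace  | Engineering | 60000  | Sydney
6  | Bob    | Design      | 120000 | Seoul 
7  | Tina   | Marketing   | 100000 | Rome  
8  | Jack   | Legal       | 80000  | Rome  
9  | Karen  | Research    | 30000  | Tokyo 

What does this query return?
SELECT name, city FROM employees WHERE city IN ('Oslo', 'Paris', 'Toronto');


Filtering: city IN ('Oslo', 'Paris', 'Toronto')
Matching: 0 rows

Empty result set (0 rows)


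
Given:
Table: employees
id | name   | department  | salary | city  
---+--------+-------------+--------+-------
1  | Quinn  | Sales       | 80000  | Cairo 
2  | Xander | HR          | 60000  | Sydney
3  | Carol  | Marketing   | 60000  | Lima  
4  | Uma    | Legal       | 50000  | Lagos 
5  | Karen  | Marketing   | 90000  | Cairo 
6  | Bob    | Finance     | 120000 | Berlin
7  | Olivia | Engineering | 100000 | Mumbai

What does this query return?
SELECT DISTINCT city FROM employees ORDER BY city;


All 'city' values (row order): Cairo, Sydney, Lima, Lagos, Cairo, Berlin, Mumbai
Removing duplicates leaves 6 unique value(s).

6 values:
Berlin
Cairo
Lagos
Lima
Mumbai
Sydney


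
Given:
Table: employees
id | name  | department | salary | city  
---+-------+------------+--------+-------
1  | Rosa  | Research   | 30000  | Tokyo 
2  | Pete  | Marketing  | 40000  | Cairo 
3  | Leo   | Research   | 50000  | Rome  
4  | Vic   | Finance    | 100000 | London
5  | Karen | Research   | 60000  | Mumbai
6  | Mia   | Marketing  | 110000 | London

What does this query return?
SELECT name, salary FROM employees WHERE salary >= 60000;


Filtering: salary >= 60000
Matching: 3 rows

3 rows:
Vic, 100000
Karen, 60000
Mia, 110000


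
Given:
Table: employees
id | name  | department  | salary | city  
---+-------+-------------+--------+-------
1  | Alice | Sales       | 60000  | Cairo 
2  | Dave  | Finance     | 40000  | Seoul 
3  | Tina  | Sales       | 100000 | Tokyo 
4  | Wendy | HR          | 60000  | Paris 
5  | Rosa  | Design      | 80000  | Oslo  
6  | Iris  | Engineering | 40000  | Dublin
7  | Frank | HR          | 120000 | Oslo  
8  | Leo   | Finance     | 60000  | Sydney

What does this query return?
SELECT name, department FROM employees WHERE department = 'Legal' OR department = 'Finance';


Filtering: department = 'Legal' OR 'Finance'
Matching: 2 rows

2 rows:
Dave, Finance
Leo, Finance


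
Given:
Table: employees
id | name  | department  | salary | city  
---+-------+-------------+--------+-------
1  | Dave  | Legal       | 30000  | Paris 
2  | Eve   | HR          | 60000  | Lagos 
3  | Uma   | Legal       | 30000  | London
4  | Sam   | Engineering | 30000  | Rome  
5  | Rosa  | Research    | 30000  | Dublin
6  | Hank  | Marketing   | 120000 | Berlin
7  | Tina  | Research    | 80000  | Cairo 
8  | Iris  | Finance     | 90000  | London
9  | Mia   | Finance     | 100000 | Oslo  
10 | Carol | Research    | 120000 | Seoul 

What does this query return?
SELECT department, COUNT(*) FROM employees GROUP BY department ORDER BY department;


Assigning each row to its department group:
  Dave -> Legal
  Eve -> HR
  Uma -> Legal
  Sam -> Engineering
  Rosa -> Research
  Hank -> Marketing
  Tina -> Research
  Iris -> Finance
  Mia -> Finance
  Carol -> Research


6 groups:
Engineering, 1
Finance, 2
HR, 1
Legal, 2
Marketing, 1
Research, 3


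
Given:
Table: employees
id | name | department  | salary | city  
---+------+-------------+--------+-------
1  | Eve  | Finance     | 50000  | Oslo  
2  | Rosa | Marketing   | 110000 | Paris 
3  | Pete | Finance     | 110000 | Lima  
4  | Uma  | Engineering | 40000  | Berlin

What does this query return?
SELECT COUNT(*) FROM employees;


COUNT(*) counts all rows

4


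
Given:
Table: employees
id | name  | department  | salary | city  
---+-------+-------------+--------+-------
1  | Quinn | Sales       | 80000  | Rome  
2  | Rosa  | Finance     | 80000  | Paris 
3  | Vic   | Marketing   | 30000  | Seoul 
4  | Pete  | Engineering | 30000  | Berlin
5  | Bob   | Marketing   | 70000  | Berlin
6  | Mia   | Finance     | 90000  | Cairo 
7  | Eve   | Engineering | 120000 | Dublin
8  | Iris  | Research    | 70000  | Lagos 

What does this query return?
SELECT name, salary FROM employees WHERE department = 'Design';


Filtering: department = 'Design'
Matching rows: 0

Empty result set (0 rows)


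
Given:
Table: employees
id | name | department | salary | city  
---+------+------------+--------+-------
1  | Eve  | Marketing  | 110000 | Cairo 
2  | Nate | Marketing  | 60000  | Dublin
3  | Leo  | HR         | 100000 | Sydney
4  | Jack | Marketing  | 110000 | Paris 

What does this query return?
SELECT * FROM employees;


SELECT * returns all 4 rows with all columns

4 rows:
1, Eve, Marketing, 110000, Cairo
2, Nate, Marketing, 60000, Dublin
3, Leo, HR, 100000, Sydney
4, Jack, Marketing, 110000, Paris


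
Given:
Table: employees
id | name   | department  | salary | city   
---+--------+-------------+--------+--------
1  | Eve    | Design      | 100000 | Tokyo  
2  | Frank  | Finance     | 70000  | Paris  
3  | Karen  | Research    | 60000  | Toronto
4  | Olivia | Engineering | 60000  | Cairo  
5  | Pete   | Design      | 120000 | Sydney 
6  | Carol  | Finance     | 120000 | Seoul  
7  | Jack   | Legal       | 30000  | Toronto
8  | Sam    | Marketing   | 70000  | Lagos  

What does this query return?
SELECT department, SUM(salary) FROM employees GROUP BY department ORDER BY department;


Summing salary within each department:
  Design: 100000 + 120000 = 220000
  Engineering: 60000 = 60000
  Finance: 70000 + 120000 = 190000
  Legal: 30000 = 30000
  Marketing: 70000 = 70000
  Research: 60000 = 60000


6 groups:
Design, 220000
Engineering, 60000
Finance, 190000
Legal, 30000
Marketing, 70000
Research, 60000
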